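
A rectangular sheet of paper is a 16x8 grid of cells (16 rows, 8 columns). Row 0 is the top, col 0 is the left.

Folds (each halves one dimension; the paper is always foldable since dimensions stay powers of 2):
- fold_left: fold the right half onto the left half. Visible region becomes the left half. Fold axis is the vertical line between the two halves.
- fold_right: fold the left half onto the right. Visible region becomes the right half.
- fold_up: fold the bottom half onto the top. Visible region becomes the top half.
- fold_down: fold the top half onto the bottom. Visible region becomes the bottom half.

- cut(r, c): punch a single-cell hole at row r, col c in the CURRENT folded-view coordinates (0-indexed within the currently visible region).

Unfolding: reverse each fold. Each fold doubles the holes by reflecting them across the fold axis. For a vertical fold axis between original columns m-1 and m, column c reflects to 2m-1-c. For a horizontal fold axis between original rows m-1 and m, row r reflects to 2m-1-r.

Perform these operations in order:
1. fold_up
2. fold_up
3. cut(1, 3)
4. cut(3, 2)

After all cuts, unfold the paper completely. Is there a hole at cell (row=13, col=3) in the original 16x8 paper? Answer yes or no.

Op 1 fold_up: fold axis h@8; visible region now rows[0,8) x cols[0,8) = 8x8
Op 2 fold_up: fold axis h@4; visible region now rows[0,4) x cols[0,8) = 4x8
Op 3 cut(1, 3): punch at orig (1,3); cuts so far [(1, 3)]; region rows[0,4) x cols[0,8) = 4x8
Op 4 cut(3, 2): punch at orig (3,2); cuts so far [(1, 3), (3, 2)]; region rows[0,4) x cols[0,8) = 4x8
Unfold 1 (reflect across h@4): 4 holes -> [(1, 3), (3, 2), (4, 2), (6, 3)]
Unfold 2 (reflect across h@8): 8 holes -> [(1, 3), (3, 2), (4, 2), (6, 3), (9, 3), (11, 2), (12, 2), (14, 3)]
Holes: [(1, 3), (3, 2), (4, 2), (6, 3), (9, 3), (11, 2), (12, 2), (14, 3)]

Answer: no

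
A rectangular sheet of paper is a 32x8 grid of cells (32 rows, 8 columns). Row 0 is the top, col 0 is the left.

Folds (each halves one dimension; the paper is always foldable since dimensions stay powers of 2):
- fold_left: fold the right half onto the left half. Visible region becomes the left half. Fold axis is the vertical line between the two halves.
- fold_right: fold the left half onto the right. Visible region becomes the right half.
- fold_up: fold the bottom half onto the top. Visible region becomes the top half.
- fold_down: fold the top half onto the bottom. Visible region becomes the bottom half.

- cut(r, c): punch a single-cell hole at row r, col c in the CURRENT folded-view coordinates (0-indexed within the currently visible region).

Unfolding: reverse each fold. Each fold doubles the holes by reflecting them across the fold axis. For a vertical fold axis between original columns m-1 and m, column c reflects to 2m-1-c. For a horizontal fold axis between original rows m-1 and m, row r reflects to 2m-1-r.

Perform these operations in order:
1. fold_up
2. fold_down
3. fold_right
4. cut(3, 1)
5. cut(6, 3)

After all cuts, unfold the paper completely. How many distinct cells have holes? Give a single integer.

Op 1 fold_up: fold axis h@16; visible region now rows[0,16) x cols[0,8) = 16x8
Op 2 fold_down: fold axis h@8; visible region now rows[8,16) x cols[0,8) = 8x8
Op 3 fold_right: fold axis v@4; visible region now rows[8,16) x cols[4,8) = 8x4
Op 4 cut(3, 1): punch at orig (11,5); cuts so far [(11, 5)]; region rows[8,16) x cols[4,8) = 8x4
Op 5 cut(6, 3): punch at orig (14,7); cuts so far [(11, 5), (14, 7)]; region rows[8,16) x cols[4,8) = 8x4
Unfold 1 (reflect across v@4): 4 holes -> [(11, 2), (11, 5), (14, 0), (14, 7)]
Unfold 2 (reflect across h@8): 8 holes -> [(1, 0), (1, 7), (4, 2), (4, 5), (11, 2), (11, 5), (14, 0), (14, 7)]
Unfold 3 (reflect across h@16): 16 holes -> [(1, 0), (1, 7), (4, 2), (4, 5), (11, 2), (11, 5), (14, 0), (14, 7), (17, 0), (17, 7), (20, 2), (20, 5), (27, 2), (27, 5), (30, 0), (30, 7)]

Answer: 16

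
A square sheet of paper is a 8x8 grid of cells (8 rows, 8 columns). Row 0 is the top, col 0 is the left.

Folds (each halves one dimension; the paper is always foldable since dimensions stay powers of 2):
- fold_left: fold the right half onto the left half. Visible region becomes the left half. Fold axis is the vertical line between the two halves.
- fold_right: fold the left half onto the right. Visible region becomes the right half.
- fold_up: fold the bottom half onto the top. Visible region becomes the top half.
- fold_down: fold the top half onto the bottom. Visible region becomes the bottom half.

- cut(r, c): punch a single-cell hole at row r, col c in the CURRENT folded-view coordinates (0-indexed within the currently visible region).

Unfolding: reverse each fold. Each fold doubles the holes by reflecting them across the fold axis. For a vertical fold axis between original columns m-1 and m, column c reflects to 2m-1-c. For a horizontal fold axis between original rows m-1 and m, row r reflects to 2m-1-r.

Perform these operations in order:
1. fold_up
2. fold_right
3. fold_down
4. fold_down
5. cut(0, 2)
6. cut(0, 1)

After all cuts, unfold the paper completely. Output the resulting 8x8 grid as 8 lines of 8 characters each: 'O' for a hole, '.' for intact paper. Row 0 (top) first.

Op 1 fold_up: fold axis h@4; visible region now rows[0,4) x cols[0,8) = 4x8
Op 2 fold_right: fold axis v@4; visible region now rows[0,4) x cols[4,8) = 4x4
Op 3 fold_down: fold axis h@2; visible region now rows[2,4) x cols[4,8) = 2x4
Op 4 fold_down: fold axis h@3; visible region now rows[3,4) x cols[4,8) = 1x4
Op 5 cut(0, 2): punch at orig (3,6); cuts so far [(3, 6)]; region rows[3,4) x cols[4,8) = 1x4
Op 6 cut(0, 1): punch at orig (3,5); cuts so far [(3, 5), (3, 6)]; region rows[3,4) x cols[4,8) = 1x4
Unfold 1 (reflect across h@3): 4 holes -> [(2, 5), (2, 6), (3, 5), (3, 6)]
Unfold 2 (reflect across h@2): 8 holes -> [(0, 5), (0, 6), (1, 5), (1, 6), (2, 5), (2, 6), (3, 5), (3, 6)]
Unfold 3 (reflect across v@4): 16 holes -> [(0, 1), (0, 2), (0, 5), (0, 6), (1, 1), (1, 2), (1, 5), (1, 6), (2, 1), (2, 2), (2, 5), (2, 6), (3, 1), (3, 2), (3, 5), (3, 6)]
Unfold 4 (reflect across h@4): 32 holes -> [(0, 1), (0, 2), (0, 5), (0, 6), (1, 1), (1, 2), (1, 5), (1, 6), (2, 1), (2, 2), (2, 5), (2, 6), (3, 1), (3, 2), (3, 5), (3, 6), (4, 1), (4, 2), (4, 5), (4, 6), (5, 1), (5, 2), (5, 5), (5, 6), (6, 1), (6, 2), (6, 5), (6, 6), (7, 1), (7, 2), (7, 5), (7, 6)]

Answer: .OO..OO.
.OO..OO.
.OO..OO.
.OO..OO.
.OO..OO.
.OO..OO.
.OO..OO.
.OO..OO.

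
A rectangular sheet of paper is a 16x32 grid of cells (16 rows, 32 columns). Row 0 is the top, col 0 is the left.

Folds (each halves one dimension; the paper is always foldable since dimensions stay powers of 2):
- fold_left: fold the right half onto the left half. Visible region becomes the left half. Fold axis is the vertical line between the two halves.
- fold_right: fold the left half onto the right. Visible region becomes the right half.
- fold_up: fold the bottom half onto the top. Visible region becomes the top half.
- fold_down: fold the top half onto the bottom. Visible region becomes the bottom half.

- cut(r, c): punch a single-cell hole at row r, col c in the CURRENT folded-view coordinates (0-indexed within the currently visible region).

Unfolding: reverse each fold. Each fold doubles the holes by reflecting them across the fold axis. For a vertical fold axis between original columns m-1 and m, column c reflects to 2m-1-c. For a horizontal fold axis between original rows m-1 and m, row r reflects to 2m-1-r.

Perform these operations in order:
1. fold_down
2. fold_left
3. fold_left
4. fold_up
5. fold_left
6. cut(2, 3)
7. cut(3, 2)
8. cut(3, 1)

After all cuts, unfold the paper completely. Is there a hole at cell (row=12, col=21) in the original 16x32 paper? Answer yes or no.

Op 1 fold_down: fold axis h@8; visible region now rows[8,16) x cols[0,32) = 8x32
Op 2 fold_left: fold axis v@16; visible region now rows[8,16) x cols[0,16) = 8x16
Op 3 fold_left: fold axis v@8; visible region now rows[8,16) x cols[0,8) = 8x8
Op 4 fold_up: fold axis h@12; visible region now rows[8,12) x cols[0,8) = 4x8
Op 5 fold_left: fold axis v@4; visible region now rows[8,12) x cols[0,4) = 4x4
Op 6 cut(2, 3): punch at orig (10,3); cuts so far [(10, 3)]; region rows[8,12) x cols[0,4) = 4x4
Op 7 cut(3, 2): punch at orig (11,2); cuts so far [(10, 3), (11, 2)]; region rows[8,12) x cols[0,4) = 4x4
Op 8 cut(3, 1): punch at orig (11,1); cuts so far [(10, 3), (11, 1), (11, 2)]; region rows[8,12) x cols[0,4) = 4x4
Unfold 1 (reflect across v@4): 6 holes -> [(10, 3), (10, 4), (11, 1), (11, 2), (11, 5), (11, 6)]
Unfold 2 (reflect across h@12): 12 holes -> [(10, 3), (10, 4), (11, 1), (11, 2), (11, 5), (11, 6), (12, 1), (12, 2), (12, 5), (12, 6), (13, 3), (13, 4)]
Unfold 3 (reflect across v@8): 24 holes -> [(10, 3), (10, 4), (10, 11), (10, 12), (11, 1), (11, 2), (11, 5), (11, 6), (11, 9), (11, 10), (11, 13), (11, 14), (12, 1), (12, 2), (12, 5), (12, 6), (12, 9), (12, 10), (12, 13), (12, 14), (13, 3), (13, 4), (13, 11), (13, 12)]
Unfold 4 (reflect across v@16): 48 holes -> [(10, 3), (10, 4), (10, 11), (10, 12), (10, 19), (10, 20), (10, 27), (10, 28), (11, 1), (11, 2), (11, 5), (11, 6), (11, 9), (11, 10), (11, 13), (11, 14), (11, 17), (11, 18), (11, 21), (11, 22), (11, 25), (11, 26), (11, 29), (11, 30), (12, 1), (12, 2), (12, 5), (12, 6), (12, 9), (12, 10), (12, 13), (12, 14), (12, 17), (12, 18), (12, 21), (12, 22), (12, 25), (12, 26), (12, 29), (12, 30), (13, 3), (13, 4), (13, 11), (13, 12), (13, 19), (13, 20), (13, 27), (13, 28)]
Unfold 5 (reflect across h@8): 96 holes -> [(2, 3), (2, 4), (2, 11), (2, 12), (2, 19), (2, 20), (2, 27), (2, 28), (3, 1), (3, 2), (3, 5), (3, 6), (3, 9), (3, 10), (3, 13), (3, 14), (3, 17), (3, 18), (3, 21), (3, 22), (3, 25), (3, 26), (3, 29), (3, 30), (4, 1), (4, 2), (4, 5), (4, 6), (4, 9), (4, 10), (4, 13), (4, 14), (4, 17), (4, 18), (4, 21), (4, 22), (4, 25), (4, 26), (4, 29), (4, 30), (5, 3), (5, 4), (5, 11), (5, 12), (5, 19), (5, 20), (5, 27), (5, 28), (10, 3), (10, 4), (10, 11), (10, 12), (10, 19), (10, 20), (10, 27), (10, 28), (11, 1), (11, 2), (11, 5), (11, 6), (11, 9), (11, 10), (11, 13), (11, 14), (11, 17), (11, 18), (11, 21), (11, 22), (11, 25), (11, 26), (11, 29), (11, 30), (12, 1), (12, 2), (12, 5), (12, 6), (12, 9), (12, 10), (12, 13), (12, 14), (12, 17), (12, 18), (12, 21), (12, 22), (12, 25), (12, 26), (12, 29), (12, 30), (13, 3), (13, 4), (13, 11), (13, 12), (13, 19), (13, 20), (13, 27), (13, 28)]
Holes: [(2, 3), (2, 4), (2, 11), (2, 12), (2, 19), (2, 20), (2, 27), (2, 28), (3, 1), (3, 2), (3, 5), (3, 6), (3, 9), (3, 10), (3, 13), (3, 14), (3, 17), (3, 18), (3, 21), (3, 22), (3, 25), (3, 26), (3, 29), (3, 30), (4, 1), (4, 2), (4, 5), (4, 6), (4, 9), (4, 10), (4, 13), (4, 14), (4, 17), (4, 18), (4, 21), (4, 22), (4, 25), (4, 26), (4, 29), (4, 30), (5, 3), (5, 4), (5, 11), (5, 12), (5, 19), (5, 20), (5, 27), (5, 28), (10, 3), (10, 4), (10, 11), (10, 12), (10, 19), (10, 20), (10, 27), (10, 28), (11, 1), (11, 2), (11, 5), (11, 6), (11, 9), (11, 10), (11, 13), (11, 14), (11, 17), (11, 18), (11, 21), (11, 22), (11, 25), (11, 26), (11, 29), (11, 30), (12, 1), (12, 2), (12, 5), (12, 6), (12, 9), (12, 10), (12, 13), (12, 14), (12, 17), (12, 18), (12, 21), (12, 22), (12, 25), (12, 26), (12, 29), (12, 30), (13, 3), (13, 4), (13, 11), (13, 12), (13, 19), (13, 20), (13, 27), (13, 28)]

Answer: yes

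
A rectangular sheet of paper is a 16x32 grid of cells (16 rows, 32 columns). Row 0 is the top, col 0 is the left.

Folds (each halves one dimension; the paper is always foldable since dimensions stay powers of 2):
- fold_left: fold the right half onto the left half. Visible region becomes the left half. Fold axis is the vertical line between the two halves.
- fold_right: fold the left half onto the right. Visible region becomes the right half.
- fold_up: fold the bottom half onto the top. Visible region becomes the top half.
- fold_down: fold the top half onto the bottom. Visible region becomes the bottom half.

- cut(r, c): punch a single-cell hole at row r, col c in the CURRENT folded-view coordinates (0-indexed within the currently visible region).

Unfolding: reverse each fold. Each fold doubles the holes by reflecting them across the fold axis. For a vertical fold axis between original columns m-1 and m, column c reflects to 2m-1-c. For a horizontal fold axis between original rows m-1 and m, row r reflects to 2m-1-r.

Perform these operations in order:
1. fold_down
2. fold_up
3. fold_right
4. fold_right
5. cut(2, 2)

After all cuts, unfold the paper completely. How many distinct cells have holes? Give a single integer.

Op 1 fold_down: fold axis h@8; visible region now rows[8,16) x cols[0,32) = 8x32
Op 2 fold_up: fold axis h@12; visible region now rows[8,12) x cols[0,32) = 4x32
Op 3 fold_right: fold axis v@16; visible region now rows[8,12) x cols[16,32) = 4x16
Op 4 fold_right: fold axis v@24; visible region now rows[8,12) x cols[24,32) = 4x8
Op 5 cut(2, 2): punch at orig (10,26); cuts so far [(10, 26)]; region rows[8,12) x cols[24,32) = 4x8
Unfold 1 (reflect across v@24): 2 holes -> [(10, 21), (10, 26)]
Unfold 2 (reflect across v@16): 4 holes -> [(10, 5), (10, 10), (10, 21), (10, 26)]
Unfold 3 (reflect across h@12): 8 holes -> [(10, 5), (10, 10), (10, 21), (10, 26), (13, 5), (13, 10), (13, 21), (13, 26)]
Unfold 4 (reflect across h@8): 16 holes -> [(2, 5), (2, 10), (2, 21), (2, 26), (5, 5), (5, 10), (5, 21), (5, 26), (10, 5), (10, 10), (10, 21), (10, 26), (13, 5), (13, 10), (13, 21), (13, 26)]

Answer: 16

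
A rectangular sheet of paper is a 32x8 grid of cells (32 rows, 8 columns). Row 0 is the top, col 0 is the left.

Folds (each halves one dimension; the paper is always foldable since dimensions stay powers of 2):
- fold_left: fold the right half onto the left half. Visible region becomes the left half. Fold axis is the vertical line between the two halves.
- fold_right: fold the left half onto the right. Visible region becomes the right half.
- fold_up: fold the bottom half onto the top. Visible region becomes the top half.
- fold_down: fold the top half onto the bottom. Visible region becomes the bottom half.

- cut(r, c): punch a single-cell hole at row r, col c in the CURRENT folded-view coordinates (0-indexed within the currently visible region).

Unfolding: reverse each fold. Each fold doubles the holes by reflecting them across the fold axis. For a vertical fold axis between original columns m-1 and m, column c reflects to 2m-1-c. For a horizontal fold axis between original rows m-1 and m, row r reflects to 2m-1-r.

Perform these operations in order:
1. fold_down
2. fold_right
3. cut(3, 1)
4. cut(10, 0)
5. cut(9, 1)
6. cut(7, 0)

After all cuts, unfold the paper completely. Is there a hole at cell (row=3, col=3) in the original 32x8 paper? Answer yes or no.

Op 1 fold_down: fold axis h@16; visible region now rows[16,32) x cols[0,8) = 16x8
Op 2 fold_right: fold axis v@4; visible region now rows[16,32) x cols[4,8) = 16x4
Op 3 cut(3, 1): punch at orig (19,5); cuts so far [(19, 5)]; region rows[16,32) x cols[4,8) = 16x4
Op 4 cut(10, 0): punch at orig (26,4); cuts so far [(19, 5), (26, 4)]; region rows[16,32) x cols[4,8) = 16x4
Op 5 cut(9, 1): punch at orig (25,5); cuts so far [(19, 5), (25, 5), (26, 4)]; region rows[16,32) x cols[4,8) = 16x4
Op 6 cut(7, 0): punch at orig (23,4); cuts so far [(19, 5), (23, 4), (25, 5), (26, 4)]; region rows[16,32) x cols[4,8) = 16x4
Unfold 1 (reflect across v@4): 8 holes -> [(19, 2), (19, 5), (23, 3), (23, 4), (25, 2), (25, 5), (26, 3), (26, 4)]
Unfold 2 (reflect across h@16): 16 holes -> [(5, 3), (5, 4), (6, 2), (6, 5), (8, 3), (8, 4), (12, 2), (12, 5), (19, 2), (19, 5), (23, 3), (23, 4), (25, 2), (25, 5), (26, 3), (26, 4)]
Holes: [(5, 3), (5, 4), (6, 2), (6, 5), (8, 3), (8, 4), (12, 2), (12, 5), (19, 2), (19, 5), (23, 3), (23, 4), (25, 2), (25, 5), (26, 3), (26, 4)]

Answer: no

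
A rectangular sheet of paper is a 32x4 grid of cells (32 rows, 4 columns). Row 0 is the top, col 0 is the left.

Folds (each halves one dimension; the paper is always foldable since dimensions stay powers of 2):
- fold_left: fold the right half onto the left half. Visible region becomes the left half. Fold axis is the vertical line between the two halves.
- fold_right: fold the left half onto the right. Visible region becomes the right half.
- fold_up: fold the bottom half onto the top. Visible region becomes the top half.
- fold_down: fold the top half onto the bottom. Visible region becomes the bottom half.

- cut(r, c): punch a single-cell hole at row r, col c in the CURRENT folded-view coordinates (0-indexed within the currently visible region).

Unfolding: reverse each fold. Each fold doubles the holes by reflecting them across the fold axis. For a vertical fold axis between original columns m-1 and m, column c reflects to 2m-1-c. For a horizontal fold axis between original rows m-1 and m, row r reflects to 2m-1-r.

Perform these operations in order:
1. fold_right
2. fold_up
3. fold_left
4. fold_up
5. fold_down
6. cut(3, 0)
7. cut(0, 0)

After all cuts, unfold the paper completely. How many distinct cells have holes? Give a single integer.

Answer: 64

Derivation:
Op 1 fold_right: fold axis v@2; visible region now rows[0,32) x cols[2,4) = 32x2
Op 2 fold_up: fold axis h@16; visible region now rows[0,16) x cols[2,4) = 16x2
Op 3 fold_left: fold axis v@3; visible region now rows[0,16) x cols[2,3) = 16x1
Op 4 fold_up: fold axis h@8; visible region now rows[0,8) x cols[2,3) = 8x1
Op 5 fold_down: fold axis h@4; visible region now rows[4,8) x cols[2,3) = 4x1
Op 6 cut(3, 0): punch at orig (7,2); cuts so far [(7, 2)]; region rows[4,8) x cols[2,3) = 4x1
Op 7 cut(0, 0): punch at orig (4,2); cuts so far [(4, 2), (7, 2)]; region rows[4,8) x cols[2,3) = 4x1
Unfold 1 (reflect across h@4): 4 holes -> [(0, 2), (3, 2), (4, 2), (7, 2)]
Unfold 2 (reflect across h@8): 8 holes -> [(0, 2), (3, 2), (4, 2), (7, 2), (8, 2), (11, 2), (12, 2), (15, 2)]
Unfold 3 (reflect across v@3): 16 holes -> [(0, 2), (0, 3), (3, 2), (3, 3), (4, 2), (4, 3), (7, 2), (7, 3), (8, 2), (8, 3), (11, 2), (11, 3), (12, 2), (12, 3), (15, 2), (15, 3)]
Unfold 4 (reflect across h@16): 32 holes -> [(0, 2), (0, 3), (3, 2), (3, 3), (4, 2), (4, 3), (7, 2), (7, 3), (8, 2), (8, 3), (11, 2), (11, 3), (12, 2), (12, 3), (15, 2), (15, 3), (16, 2), (16, 3), (19, 2), (19, 3), (20, 2), (20, 3), (23, 2), (23, 3), (24, 2), (24, 3), (27, 2), (27, 3), (28, 2), (28, 3), (31, 2), (31, 3)]
Unfold 5 (reflect across v@2): 64 holes -> [(0, 0), (0, 1), (0, 2), (0, 3), (3, 0), (3, 1), (3, 2), (3, 3), (4, 0), (4, 1), (4, 2), (4, 3), (7, 0), (7, 1), (7, 2), (7, 3), (8, 0), (8, 1), (8, 2), (8, 3), (11, 0), (11, 1), (11, 2), (11, 3), (12, 0), (12, 1), (12, 2), (12, 3), (15, 0), (15, 1), (15, 2), (15, 3), (16, 0), (16, 1), (16, 2), (16, 3), (19, 0), (19, 1), (19, 2), (19, 3), (20, 0), (20, 1), (20, 2), (20, 3), (23, 0), (23, 1), (23, 2), (23, 3), (24, 0), (24, 1), (24, 2), (24, 3), (27, 0), (27, 1), (27, 2), (27, 3), (28, 0), (28, 1), (28, 2), (28, 3), (31, 0), (31, 1), (31, 2), (31, 3)]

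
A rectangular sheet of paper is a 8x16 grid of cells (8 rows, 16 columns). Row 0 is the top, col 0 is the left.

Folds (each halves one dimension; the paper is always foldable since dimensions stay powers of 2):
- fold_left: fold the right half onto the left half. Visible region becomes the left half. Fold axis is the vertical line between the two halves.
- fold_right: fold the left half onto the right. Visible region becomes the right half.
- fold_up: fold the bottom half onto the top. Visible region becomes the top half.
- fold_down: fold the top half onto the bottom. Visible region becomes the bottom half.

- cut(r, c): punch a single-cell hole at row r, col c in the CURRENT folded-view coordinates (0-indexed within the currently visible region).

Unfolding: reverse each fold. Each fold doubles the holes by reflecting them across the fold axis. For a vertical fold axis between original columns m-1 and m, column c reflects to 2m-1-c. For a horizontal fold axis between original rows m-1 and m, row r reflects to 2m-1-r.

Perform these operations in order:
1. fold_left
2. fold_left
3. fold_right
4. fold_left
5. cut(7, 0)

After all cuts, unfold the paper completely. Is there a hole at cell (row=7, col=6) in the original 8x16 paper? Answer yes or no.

Op 1 fold_left: fold axis v@8; visible region now rows[0,8) x cols[0,8) = 8x8
Op 2 fold_left: fold axis v@4; visible region now rows[0,8) x cols[0,4) = 8x4
Op 3 fold_right: fold axis v@2; visible region now rows[0,8) x cols[2,4) = 8x2
Op 4 fold_left: fold axis v@3; visible region now rows[0,8) x cols[2,3) = 8x1
Op 5 cut(7, 0): punch at orig (7,2); cuts so far [(7, 2)]; region rows[0,8) x cols[2,3) = 8x1
Unfold 1 (reflect across v@3): 2 holes -> [(7, 2), (7, 3)]
Unfold 2 (reflect across v@2): 4 holes -> [(7, 0), (7, 1), (7, 2), (7, 3)]
Unfold 3 (reflect across v@4): 8 holes -> [(7, 0), (7, 1), (7, 2), (7, 3), (7, 4), (7, 5), (7, 6), (7, 7)]
Unfold 4 (reflect across v@8): 16 holes -> [(7, 0), (7, 1), (7, 2), (7, 3), (7, 4), (7, 5), (7, 6), (7, 7), (7, 8), (7, 9), (7, 10), (7, 11), (7, 12), (7, 13), (7, 14), (7, 15)]
Holes: [(7, 0), (7, 1), (7, 2), (7, 3), (7, 4), (7, 5), (7, 6), (7, 7), (7, 8), (7, 9), (7, 10), (7, 11), (7, 12), (7, 13), (7, 14), (7, 15)]

Answer: yes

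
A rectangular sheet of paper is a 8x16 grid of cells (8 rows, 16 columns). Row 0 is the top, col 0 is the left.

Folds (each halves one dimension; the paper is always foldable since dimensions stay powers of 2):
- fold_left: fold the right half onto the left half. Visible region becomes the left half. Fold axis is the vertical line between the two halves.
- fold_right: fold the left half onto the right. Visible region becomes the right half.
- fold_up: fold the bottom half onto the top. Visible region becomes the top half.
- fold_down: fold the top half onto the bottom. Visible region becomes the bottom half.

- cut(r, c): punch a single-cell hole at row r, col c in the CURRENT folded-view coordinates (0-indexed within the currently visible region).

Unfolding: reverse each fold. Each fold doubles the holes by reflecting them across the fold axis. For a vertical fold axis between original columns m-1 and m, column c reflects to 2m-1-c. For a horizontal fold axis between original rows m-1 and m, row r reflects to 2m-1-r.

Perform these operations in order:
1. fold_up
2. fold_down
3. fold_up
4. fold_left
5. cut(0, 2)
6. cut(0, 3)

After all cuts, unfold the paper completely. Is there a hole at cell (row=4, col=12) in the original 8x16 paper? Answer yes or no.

Answer: yes

Derivation:
Op 1 fold_up: fold axis h@4; visible region now rows[0,4) x cols[0,16) = 4x16
Op 2 fold_down: fold axis h@2; visible region now rows[2,4) x cols[0,16) = 2x16
Op 3 fold_up: fold axis h@3; visible region now rows[2,3) x cols[0,16) = 1x16
Op 4 fold_left: fold axis v@8; visible region now rows[2,3) x cols[0,8) = 1x8
Op 5 cut(0, 2): punch at orig (2,2); cuts so far [(2, 2)]; region rows[2,3) x cols[0,8) = 1x8
Op 6 cut(0, 3): punch at orig (2,3); cuts so far [(2, 2), (2, 3)]; region rows[2,3) x cols[0,8) = 1x8
Unfold 1 (reflect across v@8): 4 holes -> [(2, 2), (2, 3), (2, 12), (2, 13)]
Unfold 2 (reflect across h@3): 8 holes -> [(2, 2), (2, 3), (2, 12), (2, 13), (3, 2), (3, 3), (3, 12), (3, 13)]
Unfold 3 (reflect across h@2): 16 holes -> [(0, 2), (0, 3), (0, 12), (0, 13), (1, 2), (1, 3), (1, 12), (1, 13), (2, 2), (2, 3), (2, 12), (2, 13), (3, 2), (3, 3), (3, 12), (3, 13)]
Unfold 4 (reflect across h@4): 32 holes -> [(0, 2), (0, 3), (0, 12), (0, 13), (1, 2), (1, 3), (1, 12), (1, 13), (2, 2), (2, 3), (2, 12), (2, 13), (3, 2), (3, 3), (3, 12), (3, 13), (4, 2), (4, 3), (4, 12), (4, 13), (5, 2), (5, 3), (5, 12), (5, 13), (6, 2), (6, 3), (6, 12), (6, 13), (7, 2), (7, 3), (7, 12), (7, 13)]
Holes: [(0, 2), (0, 3), (0, 12), (0, 13), (1, 2), (1, 3), (1, 12), (1, 13), (2, 2), (2, 3), (2, 12), (2, 13), (3, 2), (3, 3), (3, 12), (3, 13), (4, 2), (4, 3), (4, 12), (4, 13), (5, 2), (5, 3), (5, 12), (5, 13), (6, 2), (6, 3), (6, 12), (6, 13), (7, 2), (7, 3), (7, 12), (7, 13)]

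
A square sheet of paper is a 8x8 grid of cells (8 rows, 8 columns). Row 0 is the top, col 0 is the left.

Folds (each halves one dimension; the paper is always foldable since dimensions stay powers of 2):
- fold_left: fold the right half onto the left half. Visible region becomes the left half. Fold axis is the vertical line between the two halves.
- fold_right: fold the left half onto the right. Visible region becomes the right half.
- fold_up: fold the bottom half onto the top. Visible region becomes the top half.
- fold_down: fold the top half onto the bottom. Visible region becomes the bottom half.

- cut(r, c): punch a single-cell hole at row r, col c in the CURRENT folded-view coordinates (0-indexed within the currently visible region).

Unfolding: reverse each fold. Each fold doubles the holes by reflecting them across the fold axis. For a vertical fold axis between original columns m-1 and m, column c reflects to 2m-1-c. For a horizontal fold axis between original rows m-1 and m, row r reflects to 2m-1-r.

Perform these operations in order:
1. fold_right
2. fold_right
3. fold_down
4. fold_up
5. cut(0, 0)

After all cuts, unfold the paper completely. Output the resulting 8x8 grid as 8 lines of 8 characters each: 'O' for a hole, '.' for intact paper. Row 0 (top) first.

Answer: .OO..OO.
........
........
.OO..OO.
.OO..OO.
........
........
.OO..OO.

Derivation:
Op 1 fold_right: fold axis v@4; visible region now rows[0,8) x cols[4,8) = 8x4
Op 2 fold_right: fold axis v@6; visible region now rows[0,8) x cols[6,8) = 8x2
Op 3 fold_down: fold axis h@4; visible region now rows[4,8) x cols[6,8) = 4x2
Op 4 fold_up: fold axis h@6; visible region now rows[4,6) x cols[6,8) = 2x2
Op 5 cut(0, 0): punch at orig (4,6); cuts so far [(4, 6)]; region rows[4,6) x cols[6,8) = 2x2
Unfold 1 (reflect across h@6): 2 holes -> [(4, 6), (7, 6)]
Unfold 2 (reflect across h@4): 4 holes -> [(0, 6), (3, 6), (4, 6), (7, 6)]
Unfold 3 (reflect across v@6): 8 holes -> [(0, 5), (0, 6), (3, 5), (3, 6), (4, 5), (4, 6), (7, 5), (7, 6)]
Unfold 4 (reflect across v@4): 16 holes -> [(0, 1), (0, 2), (0, 5), (0, 6), (3, 1), (3, 2), (3, 5), (3, 6), (4, 1), (4, 2), (4, 5), (4, 6), (7, 1), (7, 2), (7, 5), (7, 6)]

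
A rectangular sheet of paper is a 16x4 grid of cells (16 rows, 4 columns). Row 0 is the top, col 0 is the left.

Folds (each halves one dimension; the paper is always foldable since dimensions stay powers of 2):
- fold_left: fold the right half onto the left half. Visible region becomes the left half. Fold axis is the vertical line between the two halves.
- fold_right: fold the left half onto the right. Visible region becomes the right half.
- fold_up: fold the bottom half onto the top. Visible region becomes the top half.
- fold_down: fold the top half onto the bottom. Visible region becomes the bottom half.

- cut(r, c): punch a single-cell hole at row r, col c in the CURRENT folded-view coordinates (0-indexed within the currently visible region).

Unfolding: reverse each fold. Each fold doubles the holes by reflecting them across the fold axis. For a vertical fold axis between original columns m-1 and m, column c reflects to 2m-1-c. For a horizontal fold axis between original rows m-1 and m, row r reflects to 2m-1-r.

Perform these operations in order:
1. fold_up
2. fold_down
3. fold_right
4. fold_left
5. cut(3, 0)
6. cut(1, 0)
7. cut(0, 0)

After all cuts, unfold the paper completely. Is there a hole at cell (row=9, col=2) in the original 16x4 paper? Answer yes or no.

Op 1 fold_up: fold axis h@8; visible region now rows[0,8) x cols[0,4) = 8x4
Op 2 fold_down: fold axis h@4; visible region now rows[4,8) x cols[0,4) = 4x4
Op 3 fold_right: fold axis v@2; visible region now rows[4,8) x cols[2,4) = 4x2
Op 4 fold_left: fold axis v@3; visible region now rows[4,8) x cols[2,3) = 4x1
Op 5 cut(3, 0): punch at orig (7,2); cuts so far [(7, 2)]; region rows[4,8) x cols[2,3) = 4x1
Op 6 cut(1, 0): punch at orig (5,2); cuts so far [(5, 2), (7, 2)]; region rows[4,8) x cols[2,3) = 4x1
Op 7 cut(0, 0): punch at orig (4,2); cuts so far [(4, 2), (5, 2), (7, 2)]; region rows[4,8) x cols[2,3) = 4x1
Unfold 1 (reflect across v@3): 6 holes -> [(4, 2), (4, 3), (5, 2), (5, 3), (7, 2), (7, 3)]
Unfold 2 (reflect across v@2): 12 holes -> [(4, 0), (4, 1), (4, 2), (4, 3), (5, 0), (5, 1), (5, 2), (5, 3), (7, 0), (7, 1), (7, 2), (7, 3)]
Unfold 3 (reflect across h@4): 24 holes -> [(0, 0), (0, 1), (0, 2), (0, 3), (2, 0), (2, 1), (2, 2), (2, 3), (3, 0), (3, 1), (3, 2), (3, 3), (4, 0), (4, 1), (4, 2), (4, 3), (5, 0), (5, 1), (5, 2), (5, 3), (7, 0), (7, 1), (7, 2), (7, 3)]
Unfold 4 (reflect across h@8): 48 holes -> [(0, 0), (0, 1), (0, 2), (0, 3), (2, 0), (2, 1), (2, 2), (2, 3), (3, 0), (3, 1), (3, 2), (3, 3), (4, 0), (4, 1), (4, 2), (4, 3), (5, 0), (5, 1), (5, 2), (5, 3), (7, 0), (7, 1), (7, 2), (7, 3), (8, 0), (8, 1), (8, 2), (8, 3), (10, 0), (10, 1), (10, 2), (10, 3), (11, 0), (11, 1), (11, 2), (11, 3), (12, 0), (12, 1), (12, 2), (12, 3), (13, 0), (13, 1), (13, 2), (13, 3), (15, 0), (15, 1), (15, 2), (15, 3)]
Holes: [(0, 0), (0, 1), (0, 2), (0, 3), (2, 0), (2, 1), (2, 2), (2, 3), (3, 0), (3, 1), (3, 2), (3, 3), (4, 0), (4, 1), (4, 2), (4, 3), (5, 0), (5, 1), (5, 2), (5, 3), (7, 0), (7, 1), (7, 2), (7, 3), (8, 0), (8, 1), (8, 2), (8, 3), (10, 0), (10, 1), (10, 2), (10, 3), (11, 0), (11, 1), (11, 2), (11, 3), (12, 0), (12, 1), (12, 2), (12, 3), (13, 0), (13, 1), (13, 2), (13, 3), (15, 0), (15, 1), (15, 2), (15, 3)]

Answer: no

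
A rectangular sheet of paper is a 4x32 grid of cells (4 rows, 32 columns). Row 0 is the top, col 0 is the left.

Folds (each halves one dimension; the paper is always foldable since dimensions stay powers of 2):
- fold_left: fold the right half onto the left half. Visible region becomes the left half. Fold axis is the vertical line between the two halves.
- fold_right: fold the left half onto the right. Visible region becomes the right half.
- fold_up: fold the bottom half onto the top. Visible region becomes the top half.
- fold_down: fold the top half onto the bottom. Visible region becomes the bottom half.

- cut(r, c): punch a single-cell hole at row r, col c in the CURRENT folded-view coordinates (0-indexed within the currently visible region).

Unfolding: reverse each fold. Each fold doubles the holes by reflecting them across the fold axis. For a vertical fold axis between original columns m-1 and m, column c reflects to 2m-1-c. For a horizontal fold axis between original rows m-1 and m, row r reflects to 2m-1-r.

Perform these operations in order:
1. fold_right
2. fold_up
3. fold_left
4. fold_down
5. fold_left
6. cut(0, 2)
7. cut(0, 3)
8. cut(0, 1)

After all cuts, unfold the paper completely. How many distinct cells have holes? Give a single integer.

Op 1 fold_right: fold axis v@16; visible region now rows[0,4) x cols[16,32) = 4x16
Op 2 fold_up: fold axis h@2; visible region now rows[0,2) x cols[16,32) = 2x16
Op 3 fold_left: fold axis v@24; visible region now rows[0,2) x cols[16,24) = 2x8
Op 4 fold_down: fold axis h@1; visible region now rows[1,2) x cols[16,24) = 1x8
Op 5 fold_left: fold axis v@20; visible region now rows[1,2) x cols[16,20) = 1x4
Op 6 cut(0, 2): punch at orig (1,18); cuts so far [(1, 18)]; region rows[1,2) x cols[16,20) = 1x4
Op 7 cut(0, 3): punch at orig (1,19); cuts so far [(1, 18), (1, 19)]; region rows[1,2) x cols[16,20) = 1x4
Op 8 cut(0, 1): punch at orig (1,17); cuts so far [(1, 17), (1, 18), (1, 19)]; region rows[1,2) x cols[16,20) = 1x4
Unfold 1 (reflect across v@20): 6 holes -> [(1, 17), (1, 18), (1, 19), (1, 20), (1, 21), (1, 22)]
Unfold 2 (reflect across h@1): 12 holes -> [(0, 17), (0, 18), (0, 19), (0, 20), (0, 21), (0, 22), (1, 17), (1, 18), (1, 19), (1, 20), (1, 21), (1, 22)]
Unfold 3 (reflect across v@24): 24 holes -> [(0, 17), (0, 18), (0, 19), (0, 20), (0, 21), (0, 22), (0, 25), (0, 26), (0, 27), (0, 28), (0, 29), (0, 30), (1, 17), (1, 18), (1, 19), (1, 20), (1, 21), (1, 22), (1, 25), (1, 26), (1, 27), (1, 28), (1, 29), (1, 30)]
Unfold 4 (reflect across h@2): 48 holes -> [(0, 17), (0, 18), (0, 19), (0, 20), (0, 21), (0, 22), (0, 25), (0, 26), (0, 27), (0, 28), (0, 29), (0, 30), (1, 17), (1, 18), (1, 19), (1, 20), (1, 21), (1, 22), (1, 25), (1, 26), (1, 27), (1, 28), (1, 29), (1, 30), (2, 17), (2, 18), (2, 19), (2, 20), (2, 21), (2, 22), (2, 25), (2, 26), (2, 27), (2, 28), (2, 29), (2, 30), (3, 17), (3, 18), (3, 19), (3, 20), (3, 21), (3, 22), (3, 25), (3, 26), (3, 27), (3, 28), (3, 29), (3, 30)]
Unfold 5 (reflect across v@16): 96 holes -> [(0, 1), (0, 2), (0, 3), (0, 4), (0, 5), (0, 6), (0, 9), (0, 10), (0, 11), (0, 12), (0, 13), (0, 14), (0, 17), (0, 18), (0, 19), (0, 20), (0, 21), (0, 22), (0, 25), (0, 26), (0, 27), (0, 28), (0, 29), (0, 30), (1, 1), (1, 2), (1, 3), (1, 4), (1, 5), (1, 6), (1, 9), (1, 10), (1, 11), (1, 12), (1, 13), (1, 14), (1, 17), (1, 18), (1, 19), (1, 20), (1, 21), (1, 22), (1, 25), (1, 26), (1, 27), (1, 28), (1, 29), (1, 30), (2, 1), (2, 2), (2, 3), (2, 4), (2, 5), (2, 6), (2, 9), (2, 10), (2, 11), (2, 12), (2, 13), (2, 14), (2, 17), (2, 18), (2, 19), (2, 20), (2, 21), (2, 22), (2, 25), (2, 26), (2, 27), (2, 28), (2, 29), (2, 30), (3, 1), (3, 2), (3, 3), (3, 4), (3, 5), (3, 6), (3, 9), (3, 10), (3, 11), (3, 12), (3, 13), (3, 14), (3, 17), (3, 18), (3, 19), (3, 20), (3, 21), (3, 22), (3, 25), (3, 26), (3, 27), (3, 28), (3, 29), (3, 30)]

Answer: 96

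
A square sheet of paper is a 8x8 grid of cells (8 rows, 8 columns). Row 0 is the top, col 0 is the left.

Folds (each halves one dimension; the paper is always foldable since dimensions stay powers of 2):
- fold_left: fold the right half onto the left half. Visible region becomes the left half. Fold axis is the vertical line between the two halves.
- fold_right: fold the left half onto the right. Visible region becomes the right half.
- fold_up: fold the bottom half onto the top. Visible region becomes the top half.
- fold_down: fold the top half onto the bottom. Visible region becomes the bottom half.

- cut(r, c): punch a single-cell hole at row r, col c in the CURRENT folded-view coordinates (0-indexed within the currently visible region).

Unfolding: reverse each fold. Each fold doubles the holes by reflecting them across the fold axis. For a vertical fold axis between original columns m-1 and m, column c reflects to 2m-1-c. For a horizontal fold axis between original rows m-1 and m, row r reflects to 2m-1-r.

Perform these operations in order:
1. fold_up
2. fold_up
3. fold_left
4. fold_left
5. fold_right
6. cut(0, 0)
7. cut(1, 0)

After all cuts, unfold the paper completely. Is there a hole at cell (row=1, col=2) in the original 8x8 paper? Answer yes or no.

Op 1 fold_up: fold axis h@4; visible region now rows[0,4) x cols[0,8) = 4x8
Op 2 fold_up: fold axis h@2; visible region now rows[0,2) x cols[0,8) = 2x8
Op 3 fold_left: fold axis v@4; visible region now rows[0,2) x cols[0,4) = 2x4
Op 4 fold_left: fold axis v@2; visible region now rows[0,2) x cols[0,2) = 2x2
Op 5 fold_right: fold axis v@1; visible region now rows[0,2) x cols[1,2) = 2x1
Op 6 cut(0, 0): punch at orig (0,1); cuts so far [(0, 1)]; region rows[0,2) x cols[1,2) = 2x1
Op 7 cut(1, 0): punch at orig (1,1); cuts so far [(0, 1), (1, 1)]; region rows[0,2) x cols[1,2) = 2x1
Unfold 1 (reflect across v@1): 4 holes -> [(0, 0), (0, 1), (1, 0), (1, 1)]
Unfold 2 (reflect across v@2): 8 holes -> [(0, 0), (0, 1), (0, 2), (0, 3), (1, 0), (1, 1), (1, 2), (1, 3)]
Unfold 3 (reflect across v@4): 16 holes -> [(0, 0), (0, 1), (0, 2), (0, 3), (0, 4), (0, 5), (0, 6), (0, 7), (1, 0), (1, 1), (1, 2), (1, 3), (1, 4), (1, 5), (1, 6), (1, 7)]
Unfold 4 (reflect across h@2): 32 holes -> [(0, 0), (0, 1), (0, 2), (0, 3), (0, 4), (0, 5), (0, 6), (0, 7), (1, 0), (1, 1), (1, 2), (1, 3), (1, 4), (1, 5), (1, 6), (1, 7), (2, 0), (2, 1), (2, 2), (2, 3), (2, 4), (2, 5), (2, 6), (2, 7), (3, 0), (3, 1), (3, 2), (3, 3), (3, 4), (3, 5), (3, 6), (3, 7)]
Unfold 5 (reflect across h@4): 64 holes -> [(0, 0), (0, 1), (0, 2), (0, 3), (0, 4), (0, 5), (0, 6), (0, 7), (1, 0), (1, 1), (1, 2), (1, 3), (1, 4), (1, 5), (1, 6), (1, 7), (2, 0), (2, 1), (2, 2), (2, 3), (2, 4), (2, 5), (2, 6), (2, 7), (3, 0), (3, 1), (3, 2), (3, 3), (3, 4), (3, 5), (3, 6), (3, 7), (4, 0), (4, 1), (4, 2), (4, 3), (4, 4), (4, 5), (4, 6), (4, 7), (5, 0), (5, 1), (5, 2), (5, 3), (5, 4), (5, 5), (5, 6), (5, 7), (6, 0), (6, 1), (6, 2), (6, 3), (6, 4), (6, 5), (6, 6), (6, 7), (7, 0), (7, 1), (7, 2), (7, 3), (7, 4), (7, 5), (7, 6), (7, 7)]
Holes: [(0, 0), (0, 1), (0, 2), (0, 3), (0, 4), (0, 5), (0, 6), (0, 7), (1, 0), (1, 1), (1, 2), (1, 3), (1, 4), (1, 5), (1, 6), (1, 7), (2, 0), (2, 1), (2, 2), (2, 3), (2, 4), (2, 5), (2, 6), (2, 7), (3, 0), (3, 1), (3, 2), (3, 3), (3, 4), (3, 5), (3, 6), (3, 7), (4, 0), (4, 1), (4, 2), (4, 3), (4, 4), (4, 5), (4, 6), (4, 7), (5, 0), (5, 1), (5, 2), (5, 3), (5, 4), (5, 5), (5, 6), (5, 7), (6, 0), (6, 1), (6, 2), (6, 3), (6, 4), (6, 5), (6, 6), (6, 7), (7, 0), (7, 1), (7, 2), (7, 3), (7, 4), (7, 5), (7, 6), (7, 7)]

Answer: yes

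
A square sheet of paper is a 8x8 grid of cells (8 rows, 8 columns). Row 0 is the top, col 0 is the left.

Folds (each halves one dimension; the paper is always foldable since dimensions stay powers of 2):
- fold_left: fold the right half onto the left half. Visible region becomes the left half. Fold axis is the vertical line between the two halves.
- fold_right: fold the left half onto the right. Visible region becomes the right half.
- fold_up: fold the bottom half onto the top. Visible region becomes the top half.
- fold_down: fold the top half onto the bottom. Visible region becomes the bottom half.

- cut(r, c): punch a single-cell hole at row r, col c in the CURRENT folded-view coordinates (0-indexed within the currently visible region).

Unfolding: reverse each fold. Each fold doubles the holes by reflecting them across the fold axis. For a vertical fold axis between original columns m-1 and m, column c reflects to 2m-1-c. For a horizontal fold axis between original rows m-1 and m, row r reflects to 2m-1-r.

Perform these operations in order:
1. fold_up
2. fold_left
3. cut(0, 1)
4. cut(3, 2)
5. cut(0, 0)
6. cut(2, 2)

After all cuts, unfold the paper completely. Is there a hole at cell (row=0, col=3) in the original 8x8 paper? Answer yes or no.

Answer: no

Derivation:
Op 1 fold_up: fold axis h@4; visible region now rows[0,4) x cols[0,8) = 4x8
Op 2 fold_left: fold axis v@4; visible region now rows[0,4) x cols[0,4) = 4x4
Op 3 cut(0, 1): punch at orig (0,1); cuts so far [(0, 1)]; region rows[0,4) x cols[0,4) = 4x4
Op 4 cut(3, 2): punch at orig (3,2); cuts so far [(0, 1), (3, 2)]; region rows[0,4) x cols[0,4) = 4x4
Op 5 cut(0, 0): punch at orig (0,0); cuts so far [(0, 0), (0, 1), (3, 2)]; region rows[0,4) x cols[0,4) = 4x4
Op 6 cut(2, 2): punch at orig (2,2); cuts so far [(0, 0), (0, 1), (2, 2), (3, 2)]; region rows[0,4) x cols[0,4) = 4x4
Unfold 1 (reflect across v@4): 8 holes -> [(0, 0), (0, 1), (0, 6), (0, 7), (2, 2), (2, 5), (3, 2), (3, 5)]
Unfold 2 (reflect across h@4): 16 holes -> [(0, 0), (0, 1), (0, 6), (0, 7), (2, 2), (2, 5), (3, 2), (3, 5), (4, 2), (4, 5), (5, 2), (5, 5), (7, 0), (7, 1), (7, 6), (7, 7)]
Holes: [(0, 0), (0, 1), (0, 6), (0, 7), (2, 2), (2, 5), (3, 2), (3, 5), (4, 2), (4, 5), (5, 2), (5, 5), (7, 0), (7, 1), (7, 6), (7, 7)]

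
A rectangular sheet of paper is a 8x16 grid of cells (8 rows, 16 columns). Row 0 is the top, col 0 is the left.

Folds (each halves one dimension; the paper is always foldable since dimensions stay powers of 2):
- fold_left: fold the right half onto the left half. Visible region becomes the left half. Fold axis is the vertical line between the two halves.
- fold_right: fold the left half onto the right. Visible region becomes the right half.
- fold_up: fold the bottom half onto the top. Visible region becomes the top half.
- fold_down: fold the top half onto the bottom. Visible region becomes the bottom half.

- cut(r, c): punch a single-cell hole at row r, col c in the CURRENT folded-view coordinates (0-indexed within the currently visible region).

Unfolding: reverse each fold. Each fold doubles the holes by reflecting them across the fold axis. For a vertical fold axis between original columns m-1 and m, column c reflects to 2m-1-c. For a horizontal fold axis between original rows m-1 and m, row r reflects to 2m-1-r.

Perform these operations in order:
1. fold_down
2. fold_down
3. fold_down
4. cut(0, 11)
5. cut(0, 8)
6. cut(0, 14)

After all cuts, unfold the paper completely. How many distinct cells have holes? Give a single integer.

Answer: 24

Derivation:
Op 1 fold_down: fold axis h@4; visible region now rows[4,8) x cols[0,16) = 4x16
Op 2 fold_down: fold axis h@6; visible region now rows[6,8) x cols[0,16) = 2x16
Op 3 fold_down: fold axis h@7; visible region now rows[7,8) x cols[0,16) = 1x16
Op 4 cut(0, 11): punch at orig (7,11); cuts so far [(7, 11)]; region rows[7,8) x cols[0,16) = 1x16
Op 5 cut(0, 8): punch at orig (7,8); cuts so far [(7, 8), (7, 11)]; region rows[7,8) x cols[0,16) = 1x16
Op 6 cut(0, 14): punch at orig (7,14); cuts so far [(7, 8), (7, 11), (7, 14)]; region rows[7,8) x cols[0,16) = 1x16
Unfold 1 (reflect across h@7): 6 holes -> [(6, 8), (6, 11), (6, 14), (7, 8), (7, 11), (7, 14)]
Unfold 2 (reflect across h@6): 12 holes -> [(4, 8), (4, 11), (4, 14), (5, 8), (5, 11), (5, 14), (6, 8), (6, 11), (6, 14), (7, 8), (7, 11), (7, 14)]
Unfold 3 (reflect across h@4): 24 holes -> [(0, 8), (0, 11), (0, 14), (1, 8), (1, 11), (1, 14), (2, 8), (2, 11), (2, 14), (3, 8), (3, 11), (3, 14), (4, 8), (4, 11), (4, 14), (5, 8), (5, 11), (5, 14), (6, 8), (6, 11), (6, 14), (7, 8), (7, 11), (7, 14)]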